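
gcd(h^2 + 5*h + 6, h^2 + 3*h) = h + 3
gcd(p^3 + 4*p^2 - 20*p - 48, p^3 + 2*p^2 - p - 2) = p + 2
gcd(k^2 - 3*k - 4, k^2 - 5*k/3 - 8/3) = k + 1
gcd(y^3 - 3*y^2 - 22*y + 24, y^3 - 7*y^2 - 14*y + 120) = y^2 - 2*y - 24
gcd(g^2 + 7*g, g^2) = g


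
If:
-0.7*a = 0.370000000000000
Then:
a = -0.53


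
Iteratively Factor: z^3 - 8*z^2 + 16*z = (z - 4)*(z^2 - 4*z) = (z - 4)^2*(z)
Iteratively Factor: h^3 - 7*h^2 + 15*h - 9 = (h - 3)*(h^2 - 4*h + 3) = (h - 3)*(h - 1)*(h - 3)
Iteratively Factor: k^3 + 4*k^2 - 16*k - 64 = (k - 4)*(k^2 + 8*k + 16) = (k - 4)*(k + 4)*(k + 4)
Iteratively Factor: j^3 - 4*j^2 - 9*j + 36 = (j - 3)*(j^2 - j - 12) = (j - 4)*(j - 3)*(j + 3)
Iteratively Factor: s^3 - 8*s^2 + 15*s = (s - 3)*(s^2 - 5*s) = s*(s - 3)*(s - 5)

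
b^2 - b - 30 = (b - 6)*(b + 5)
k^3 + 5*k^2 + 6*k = k*(k + 2)*(k + 3)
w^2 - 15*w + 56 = (w - 8)*(w - 7)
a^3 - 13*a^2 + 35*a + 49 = (a - 7)^2*(a + 1)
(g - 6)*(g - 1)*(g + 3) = g^3 - 4*g^2 - 15*g + 18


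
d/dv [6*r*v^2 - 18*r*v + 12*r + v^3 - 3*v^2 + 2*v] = 12*r*v - 18*r + 3*v^2 - 6*v + 2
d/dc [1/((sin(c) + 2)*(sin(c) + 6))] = -2*(sin(c) + 4)*cos(c)/((sin(c) + 2)^2*(sin(c) + 6)^2)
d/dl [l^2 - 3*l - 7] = 2*l - 3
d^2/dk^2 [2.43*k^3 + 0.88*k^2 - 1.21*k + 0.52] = 14.58*k + 1.76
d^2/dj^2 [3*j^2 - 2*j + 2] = 6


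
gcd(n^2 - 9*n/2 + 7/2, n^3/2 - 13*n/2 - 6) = 1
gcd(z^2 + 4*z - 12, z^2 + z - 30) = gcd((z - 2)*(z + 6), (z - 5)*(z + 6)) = z + 6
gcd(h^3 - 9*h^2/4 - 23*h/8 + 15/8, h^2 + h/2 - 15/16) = h + 5/4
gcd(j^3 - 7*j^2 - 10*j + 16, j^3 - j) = j - 1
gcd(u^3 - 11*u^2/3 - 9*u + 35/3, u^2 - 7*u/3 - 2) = 1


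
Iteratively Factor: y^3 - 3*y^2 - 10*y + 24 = (y - 2)*(y^2 - y - 12) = (y - 2)*(y + 3)*(y - 4)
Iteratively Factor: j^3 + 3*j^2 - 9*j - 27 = (j + 3)*(j^2 - 9) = (j - 3)*(j + 3)*(j + 3)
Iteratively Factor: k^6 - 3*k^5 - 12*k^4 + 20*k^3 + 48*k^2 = (k - 3)*(k^5 - 12*k^3 - 16*k^2) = (k - 3)*(k + 2)*(k^4 - 2*k^3 - 8*k^2) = (k - 4)*(k - 3)*(k + 2)*(k^3 + 2*k^2) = k*(k - 4)*(k - 3)*(k + 2)*(k^2 + 2*k) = k^2*(k - 4)*(k - 3)*(k + 2)*(k + 2)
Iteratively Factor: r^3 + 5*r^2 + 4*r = (r)*(r^2 + 5*r + 4) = r*(r + 4)*(r + 1)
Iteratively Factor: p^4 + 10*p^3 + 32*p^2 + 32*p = (p + 4)*(p^3 + 6*p^2 + 8*p) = (p + 2)*(p + 4)*(p^2 + 4*p) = (p + 2)*(p + 4)^2*(p)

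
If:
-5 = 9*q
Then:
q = -5/9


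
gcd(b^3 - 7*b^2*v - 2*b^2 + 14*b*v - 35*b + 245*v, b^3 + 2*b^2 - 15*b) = b + 5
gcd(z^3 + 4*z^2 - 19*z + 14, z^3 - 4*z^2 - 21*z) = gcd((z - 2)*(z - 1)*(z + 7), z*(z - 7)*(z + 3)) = 1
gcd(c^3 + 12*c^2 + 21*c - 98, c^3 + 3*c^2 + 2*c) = 1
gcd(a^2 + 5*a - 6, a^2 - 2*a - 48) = a + 6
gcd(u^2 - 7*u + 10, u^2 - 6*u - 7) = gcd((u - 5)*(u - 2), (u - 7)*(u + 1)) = 1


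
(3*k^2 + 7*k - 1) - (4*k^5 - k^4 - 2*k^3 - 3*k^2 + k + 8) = -4*k^5 + k^4 + 2*k^3 + 6*k^2 + 6*k - 9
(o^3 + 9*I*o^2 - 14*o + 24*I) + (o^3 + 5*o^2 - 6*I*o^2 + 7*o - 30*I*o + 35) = 2*o^3 + 5*o^2 + 3*I*o^2 - 7*o - 30*I*o + 35 + 24*I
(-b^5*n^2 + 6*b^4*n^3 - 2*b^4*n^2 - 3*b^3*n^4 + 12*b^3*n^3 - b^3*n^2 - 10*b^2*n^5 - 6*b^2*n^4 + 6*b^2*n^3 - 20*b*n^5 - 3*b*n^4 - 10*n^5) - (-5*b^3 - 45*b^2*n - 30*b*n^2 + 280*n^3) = -b^5*n^2 + 6*b^4*n^3 - 2*b^4*n^2 - 3*b^3*n^4 + 12*b^3*n^3 - b^3*n^2 + 5*b^3 - 10*b^2*n^5 - 6*b^2*n^4 + 6*b^2*n^3 + 45*b^2*n - 20*b*n^5 - 3*b*n^4 + 30*b*n^2 - 10*n^5 - 280*n^3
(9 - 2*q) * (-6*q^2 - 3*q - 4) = 12*q^3 - 48*q^2 - 19*q - 36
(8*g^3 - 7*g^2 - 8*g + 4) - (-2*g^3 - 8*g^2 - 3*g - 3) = 10*g^3 + g^2 - 5*g + 7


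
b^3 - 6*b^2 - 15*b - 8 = (b - 8)*(b + 1)^2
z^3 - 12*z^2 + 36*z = z*(z - 6)^2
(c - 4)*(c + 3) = c^2 - c - 12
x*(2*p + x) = 2*p*x + x^2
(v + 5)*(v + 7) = v^2 + 12*v + 35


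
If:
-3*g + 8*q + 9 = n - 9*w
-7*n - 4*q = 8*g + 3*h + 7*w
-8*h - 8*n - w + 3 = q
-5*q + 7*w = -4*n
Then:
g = 254*w/213 + 249/284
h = 1972*w/639 + 475/284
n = -1967*w/639 - 335/284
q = -679*w/639 - 67/71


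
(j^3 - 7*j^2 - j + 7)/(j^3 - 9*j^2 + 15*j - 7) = (j + 1)/(j - 1)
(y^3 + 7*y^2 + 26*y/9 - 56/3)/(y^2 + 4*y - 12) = (y^2 + y - 28/9)/(y - 2)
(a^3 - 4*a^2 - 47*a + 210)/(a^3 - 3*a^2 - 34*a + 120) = (a^2 + a - 42)/(a^2 + 2*a - 24)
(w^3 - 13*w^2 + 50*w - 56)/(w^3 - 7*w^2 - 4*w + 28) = (w - 4)/(w + 2)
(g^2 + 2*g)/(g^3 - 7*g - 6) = g/(g^2 - 2*g - 3)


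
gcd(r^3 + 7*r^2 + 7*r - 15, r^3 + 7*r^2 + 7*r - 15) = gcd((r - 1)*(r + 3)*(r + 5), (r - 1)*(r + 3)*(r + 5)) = r^3 + 7*r^2 + 7*r - 15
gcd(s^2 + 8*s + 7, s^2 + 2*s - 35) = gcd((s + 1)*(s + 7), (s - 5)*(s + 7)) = s + 7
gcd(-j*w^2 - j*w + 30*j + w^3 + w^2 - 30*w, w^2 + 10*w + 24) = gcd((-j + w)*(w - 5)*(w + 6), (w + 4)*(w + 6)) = w + 6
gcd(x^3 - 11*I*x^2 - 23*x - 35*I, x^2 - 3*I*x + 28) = x - 7*I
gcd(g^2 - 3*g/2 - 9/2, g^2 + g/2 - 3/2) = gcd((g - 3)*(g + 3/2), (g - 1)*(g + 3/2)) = g + 3/2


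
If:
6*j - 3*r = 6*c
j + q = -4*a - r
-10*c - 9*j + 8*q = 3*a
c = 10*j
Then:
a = -3*r/70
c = -5*r/9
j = -r/18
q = -487*r/630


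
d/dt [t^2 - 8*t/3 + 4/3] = 2*t - 8/3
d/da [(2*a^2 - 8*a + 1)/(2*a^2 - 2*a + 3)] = 2*(6*a^2 + 4*a - 11)/(4*a^4 - 8*a^3 + 16*a^2 - 12*a + 9)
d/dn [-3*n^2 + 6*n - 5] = 6 - 6*n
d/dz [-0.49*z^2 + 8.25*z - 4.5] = 8.25 - 0.98*z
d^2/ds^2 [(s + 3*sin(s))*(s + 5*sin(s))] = -8*s*sin(s) - 60*sin(s)^2 + 16*cos(s) + 32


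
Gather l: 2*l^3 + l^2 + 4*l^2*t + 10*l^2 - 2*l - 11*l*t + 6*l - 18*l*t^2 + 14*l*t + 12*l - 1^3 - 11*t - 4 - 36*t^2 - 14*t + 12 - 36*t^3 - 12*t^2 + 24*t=2*l^3 + l^2*(4*t + 11) + l*(-18*t^2 + 3*t + 16) - 36*t^3 - 48*t^2 - t + 7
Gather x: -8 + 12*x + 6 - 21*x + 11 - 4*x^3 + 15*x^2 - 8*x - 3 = -4*x^3 + 15*x^2 - 17*x + 6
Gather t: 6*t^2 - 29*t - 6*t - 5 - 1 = 6*t^2 - 35*t - 6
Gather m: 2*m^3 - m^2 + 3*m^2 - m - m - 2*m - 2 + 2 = 2*m^3 + 2*m^2 - 4*m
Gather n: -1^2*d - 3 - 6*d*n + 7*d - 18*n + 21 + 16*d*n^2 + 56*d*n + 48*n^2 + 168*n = 6*d + n^2*(16*d + 48) + n*(50*d + 150) + 18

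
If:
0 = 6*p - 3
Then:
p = 1/2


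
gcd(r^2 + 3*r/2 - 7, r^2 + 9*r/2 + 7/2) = r + 7/2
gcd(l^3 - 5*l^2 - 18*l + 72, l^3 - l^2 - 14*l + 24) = l^2 + l - 12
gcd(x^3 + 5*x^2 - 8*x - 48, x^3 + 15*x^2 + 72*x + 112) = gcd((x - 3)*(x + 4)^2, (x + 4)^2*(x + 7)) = x^2 + 8*x + 16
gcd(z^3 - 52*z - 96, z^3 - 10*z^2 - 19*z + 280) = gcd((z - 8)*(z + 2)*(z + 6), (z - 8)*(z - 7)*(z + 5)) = z - 8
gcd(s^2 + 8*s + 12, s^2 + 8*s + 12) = s^2 + 8*s + 12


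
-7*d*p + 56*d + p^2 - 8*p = (-7*d + p)*(p - 8)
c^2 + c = c*(c + 1)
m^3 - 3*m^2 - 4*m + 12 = (m - 3)*(m - 2)*(m + 2)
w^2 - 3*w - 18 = (w - 6)*(w + 3)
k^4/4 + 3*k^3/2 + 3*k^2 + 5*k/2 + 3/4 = (k/4 + 1/4)*(k + 1)^2*(k + 3)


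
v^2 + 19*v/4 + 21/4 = (v + 7/4)*(v + 3)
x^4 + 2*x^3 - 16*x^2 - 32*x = x*(x - 4)*(x + 2)*(x + 4)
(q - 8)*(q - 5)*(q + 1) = q^3 - 12*q^2 + 27*q + 40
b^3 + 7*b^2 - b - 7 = (b - 1)*(b + 1)*(b + 7)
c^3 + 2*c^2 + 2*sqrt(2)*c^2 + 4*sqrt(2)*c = c*(c + 2)*(c + 2*sqrt(2))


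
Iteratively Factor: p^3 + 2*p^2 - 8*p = (p + 4)*(p^2 - 2*p) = (p - 2)*(p + 4)*(p)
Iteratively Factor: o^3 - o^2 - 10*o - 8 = (o + 1)*(o^2 - 2*o - 8) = (o - 4)*(o + 1)*(o + 2)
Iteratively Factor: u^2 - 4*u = (u - 4)*(u)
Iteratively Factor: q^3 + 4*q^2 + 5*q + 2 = (q + 1)*(q^2 + 3*q + 2) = (q + 1)^2*(q + 2)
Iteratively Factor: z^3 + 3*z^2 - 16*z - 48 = (z - 4)*(z^2 + 7*z + 12) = (z - 4)*(z + 4)*(z + 3)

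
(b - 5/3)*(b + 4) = b^2 + 7*b/3 - 20/3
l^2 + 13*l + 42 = (l + 6)*(l + 7)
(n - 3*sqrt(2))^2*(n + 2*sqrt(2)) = n^3 - 4*sqrt(2)*n^2 - 6*n + 36*sqrt(2)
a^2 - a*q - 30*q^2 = (a - 6*q)*(a + 5*q)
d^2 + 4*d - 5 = (d - 1)*(d + 5)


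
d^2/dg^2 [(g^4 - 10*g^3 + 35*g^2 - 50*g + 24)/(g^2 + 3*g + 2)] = 2*(g^6 + 9*g^5 + 33*g^4 - 177*g^3 - 294*g^2 + 396*g + 608)/(g^6 + 9*g^5 + 33*g^4 + 63*g^3 + 66*g^2 + 36*g + 8)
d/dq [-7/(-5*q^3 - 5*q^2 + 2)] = 35*q*(-3*q - 2)/(5*q^3 + 5*q^2 - 2)^2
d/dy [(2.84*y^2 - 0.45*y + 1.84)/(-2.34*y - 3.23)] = (-6.6456*y^2 - 18.3464*y + 5.7591)/(5.4756*y^2 + 15.1164*y + 10.4329)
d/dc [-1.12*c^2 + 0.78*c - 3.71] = 0.78 - 2.24*c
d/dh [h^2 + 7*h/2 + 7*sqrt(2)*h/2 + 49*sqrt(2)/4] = 2*h + 7/2 + 7*sqrt(2)/2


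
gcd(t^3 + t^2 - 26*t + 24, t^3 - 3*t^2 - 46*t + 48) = t^2 + 5*t - 6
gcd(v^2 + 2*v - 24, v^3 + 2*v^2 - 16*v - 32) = v - 4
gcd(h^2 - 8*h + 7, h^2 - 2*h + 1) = h - 1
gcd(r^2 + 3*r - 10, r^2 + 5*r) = r + 5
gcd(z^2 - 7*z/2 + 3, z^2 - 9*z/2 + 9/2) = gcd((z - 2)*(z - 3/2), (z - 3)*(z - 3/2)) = z - 3/2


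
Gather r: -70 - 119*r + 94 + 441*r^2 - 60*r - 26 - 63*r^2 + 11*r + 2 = 378*r^2 - 168*r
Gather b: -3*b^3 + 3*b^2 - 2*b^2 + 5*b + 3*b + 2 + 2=-3*b^3 + b^2 + 8*b + 4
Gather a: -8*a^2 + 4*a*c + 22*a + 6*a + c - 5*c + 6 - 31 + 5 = -8*a^2 + a*(4*c + 28) - 4*c - 20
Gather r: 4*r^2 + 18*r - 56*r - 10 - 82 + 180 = 4*r^2 - 38*r + 88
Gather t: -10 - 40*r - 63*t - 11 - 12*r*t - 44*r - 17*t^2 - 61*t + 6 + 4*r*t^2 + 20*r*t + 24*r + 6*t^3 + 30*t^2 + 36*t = -60*r + 6*t^3 + t^2*(4*r + 13) + t*(8*r - 88) - 15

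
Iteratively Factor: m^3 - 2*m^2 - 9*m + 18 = (m - 2)*(m^2 - 9) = (m - 2)*(m + 3)*(m - 3)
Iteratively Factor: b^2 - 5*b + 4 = (b - 4)*(b - 1)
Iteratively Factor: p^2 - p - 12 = (p + 3)*(p - 4)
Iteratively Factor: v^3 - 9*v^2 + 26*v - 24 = (v - 3)*(v^2 - 6*v + 8) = (v - 4)*(v - 3)*(v - 2)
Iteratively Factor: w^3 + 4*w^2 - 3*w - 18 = (w + 3)*(w^2 + w - 6) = (w - 2)*(w + 3)*(w + 3)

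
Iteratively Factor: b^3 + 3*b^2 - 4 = (b - 1)*(b^2 + 4*b + 4) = (b - 1)*(b + 2)*(b + 2)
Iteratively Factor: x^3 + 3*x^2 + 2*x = (x)*(x^2 + 3*x + 2) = x*(x + 1)*(x + 2)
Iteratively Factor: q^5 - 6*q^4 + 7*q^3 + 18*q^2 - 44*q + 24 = (q - 1)*(q^4 - 5*q^3 + 2*q^2 + 20*q - 24) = (q - 2)*(q - 1)*(q^3 - 3*q^2 - 4*q + 12) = (q - 2)^2*(q - 1)*(q^2 - q - 6) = (q - 3)*(q - 2)^2*(q - 1)*(q + 2)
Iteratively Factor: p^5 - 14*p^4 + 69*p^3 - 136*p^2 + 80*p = (p)*(p^4 - 14*p^3 + 69*p^2 - 136*p + 80) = p*(p - 4)*(p^3 - 10*p^2 + 29*p - 20) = p*(p - 4)^2*(p^2 - 6*p + 5) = p*(p - 5)*(p - 4)^2*(p - 1)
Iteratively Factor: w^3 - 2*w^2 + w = (w - 1)*(w^2 - w) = w*(w - 1)*(w - 1)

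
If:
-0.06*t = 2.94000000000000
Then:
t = -49.00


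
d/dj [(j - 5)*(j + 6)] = 2*j + 1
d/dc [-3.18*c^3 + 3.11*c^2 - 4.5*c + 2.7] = -9.54*c^2 + 6.22*c - 4.5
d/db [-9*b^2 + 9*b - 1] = 9 - 18*b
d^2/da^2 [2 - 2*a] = 0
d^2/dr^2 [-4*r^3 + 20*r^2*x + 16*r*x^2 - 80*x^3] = -24*r + 40*x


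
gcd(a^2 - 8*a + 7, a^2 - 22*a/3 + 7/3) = a - 7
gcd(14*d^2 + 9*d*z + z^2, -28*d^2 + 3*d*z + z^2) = 7*d + z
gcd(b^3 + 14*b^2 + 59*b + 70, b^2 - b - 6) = b + 2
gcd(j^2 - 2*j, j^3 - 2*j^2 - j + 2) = j - 2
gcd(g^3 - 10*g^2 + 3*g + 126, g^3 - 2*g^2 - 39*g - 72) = g + 3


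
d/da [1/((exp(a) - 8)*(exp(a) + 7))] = (1 - 2*exp(a))*exp(a)/(exp(4*a) - 2*exp(3*a) - 111*exp(2*a) + 112*exp(a) + 3136)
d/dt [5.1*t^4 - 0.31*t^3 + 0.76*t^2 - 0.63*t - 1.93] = 20.4*t^3 - 0.93*t^2 + 1.52*t - 0.63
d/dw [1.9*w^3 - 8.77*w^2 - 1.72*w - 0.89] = 5.7*w^2 - 17.54*w - 1.72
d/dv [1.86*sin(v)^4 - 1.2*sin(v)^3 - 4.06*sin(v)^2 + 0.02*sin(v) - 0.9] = (7.44*sin(v)^3 - 3.6*sin(v)^2 - 8.12*sin(v) + 0.02)*cos(v)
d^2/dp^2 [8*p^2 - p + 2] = 16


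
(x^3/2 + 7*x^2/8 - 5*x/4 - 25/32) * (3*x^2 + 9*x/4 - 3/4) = 3*x^5/2 + 15*x^4/4 - 69*x^3/32 - 93*x^2/16 - 105*x/128 + 75/128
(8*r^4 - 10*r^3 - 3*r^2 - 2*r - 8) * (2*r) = 16*r^5 - 20*r^4 - 6*r^3 - 4*r^2 - 16*r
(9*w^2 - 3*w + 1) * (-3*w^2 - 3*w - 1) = -27*w^4 - 18*w^3 - 3*w^2 - 1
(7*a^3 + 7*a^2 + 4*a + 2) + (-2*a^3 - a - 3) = 5*a^3 + 7*a^2 + 3*a - 1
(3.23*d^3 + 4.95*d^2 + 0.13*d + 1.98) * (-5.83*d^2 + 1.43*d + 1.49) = -18.8309*d^5 - 24.2396*d^4 + 11.1333*d^3 - 3.982*d^2 + 3.0251*d + 2.9502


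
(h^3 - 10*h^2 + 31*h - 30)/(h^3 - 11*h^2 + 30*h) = (h^2 - 5*h + 6)/(h*(h - 6))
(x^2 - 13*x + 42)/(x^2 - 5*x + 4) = (x^2 - 13*x + 42)/(x^2 - 5*x + 4)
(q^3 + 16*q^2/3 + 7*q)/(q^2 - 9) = q*(3*q + 7)/(3*(q - 3))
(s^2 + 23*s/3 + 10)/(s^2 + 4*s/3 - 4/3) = (3*s^2 + 23*s + 30)/(3*s^2 + 4*s - 4)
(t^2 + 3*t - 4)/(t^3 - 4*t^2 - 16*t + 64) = (t - 1)/(t^2 - 8*t + 16)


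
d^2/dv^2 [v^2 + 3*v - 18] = 2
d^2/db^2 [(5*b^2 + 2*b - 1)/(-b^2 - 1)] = 4*(-b^3 + 9*b^2 + 3*b - 3)/(b^6 + 3*b^4 + 3*b^2 + 1)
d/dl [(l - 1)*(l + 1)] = 2*l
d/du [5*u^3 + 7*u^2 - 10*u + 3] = 15*u^2 + 14*u - 10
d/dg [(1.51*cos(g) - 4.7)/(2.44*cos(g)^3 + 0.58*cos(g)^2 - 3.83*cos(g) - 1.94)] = (7.3688*cos(g)^3 - 33.5282*cos(g)^2 - 5.452*cos(g) + 20.9304)*sin(g)/(5.9536*cos(g)^6 + 2.8304*cos(g)^5 - 18.354*cos(g)^4 - 13.91*cos(g)^3 + 12.4185*cos(g)^2 + 14.8604*cos(g) + 3.7636)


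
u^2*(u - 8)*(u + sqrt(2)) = u^4 - 8*u^3 + sqrt(2)*u^3 - 8*sqrt(2)*u^2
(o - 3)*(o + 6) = o^2 + 3*o - 18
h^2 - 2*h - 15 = (h - 5)*(h + 3)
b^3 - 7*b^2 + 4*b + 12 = (b - 6)*(b - 2)*(b + 1)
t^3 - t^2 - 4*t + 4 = (t - 2)*(t - 1)*(t + 2)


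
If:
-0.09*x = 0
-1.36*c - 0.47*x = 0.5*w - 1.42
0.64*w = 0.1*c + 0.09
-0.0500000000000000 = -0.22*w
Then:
No Solution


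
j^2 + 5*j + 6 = (j + 2)*(j + 3)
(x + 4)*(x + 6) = x^2 + 10*x + 24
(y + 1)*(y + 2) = y^2 + 3*y + 2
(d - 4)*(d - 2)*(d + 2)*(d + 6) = d^4 + 2*d^3 - 28*d^2 - 8*d + 96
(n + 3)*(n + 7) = n^2 + 10*n + 21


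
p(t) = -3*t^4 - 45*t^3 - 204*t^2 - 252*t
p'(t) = -12*t^3 - 135*t^2 - 408*t - 252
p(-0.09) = 21.06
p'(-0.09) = -216.36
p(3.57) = -6034.37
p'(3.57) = -3975.11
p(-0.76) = 92.44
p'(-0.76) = -14.63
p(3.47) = -5645.92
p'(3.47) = -3794.66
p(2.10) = -1903.93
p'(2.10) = -1815.28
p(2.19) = -2071.95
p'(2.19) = -1919.04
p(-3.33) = -130.20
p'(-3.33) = 52.75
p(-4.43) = -130.31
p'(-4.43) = -50.66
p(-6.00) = 0.00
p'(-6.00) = -72.00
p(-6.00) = 0.00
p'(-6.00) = -72.00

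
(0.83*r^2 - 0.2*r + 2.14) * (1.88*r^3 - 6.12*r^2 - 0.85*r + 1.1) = 1.5604*r^5 - 5.4556*r^4 + 4.5417*r^3 - 12.0138*r^2 - 2.039*r + 2.354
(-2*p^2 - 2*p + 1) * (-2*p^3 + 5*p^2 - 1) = 4*p^5 - 6*p^4 - 12*p^3 + 7*p^2 + 2*p - 1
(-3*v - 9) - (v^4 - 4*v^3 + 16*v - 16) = -v^4 + 4*v^3 - 19*v + 7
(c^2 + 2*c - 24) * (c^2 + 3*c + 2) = c^4 + 5*c^3 - 16*c^2 - 68*c - 48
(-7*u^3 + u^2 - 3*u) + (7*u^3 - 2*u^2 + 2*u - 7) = -u^2 - u - 7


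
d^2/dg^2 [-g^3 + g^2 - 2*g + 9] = 2 - 6*g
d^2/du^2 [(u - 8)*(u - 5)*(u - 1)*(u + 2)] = 12*u^2 - 72*u + 50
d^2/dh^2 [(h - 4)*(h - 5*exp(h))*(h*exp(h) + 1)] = h^3*exp(h) - 20*h^2*exp(2*h) + 2*h^2*exp(h) + 40*h*exp(2*h) - 15*h*exp(h) + 70*exp(2*h) + 2*exp(h) + 2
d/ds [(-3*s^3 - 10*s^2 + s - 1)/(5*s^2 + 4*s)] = (-15*s^4 - 24*s^3 - 45*s^2 + 10*s + 4)/(s^2*(25*s^2 + 40*s + 16))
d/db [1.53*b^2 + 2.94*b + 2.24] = 3.06*b + 2.94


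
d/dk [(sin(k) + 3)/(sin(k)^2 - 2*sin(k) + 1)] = -(sin(k) + 7)*cos(k)/(sin(k) - 1)^3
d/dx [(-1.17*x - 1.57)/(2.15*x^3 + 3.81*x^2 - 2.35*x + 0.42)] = (5.031*x^3 + 14.5842*x^2 + 11.9634*x - 4.1809)/(4.6225*x^6 + 16.383*x^5 + 4.4111*x^4 - 16.101*x^3 + 8.7229*x^2 - 1.974*x + 0.1764)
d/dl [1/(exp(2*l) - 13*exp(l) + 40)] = (13 - 2*exp(l))*exp(l)/(exp(2*l) - 13*exp(l) + 40)^2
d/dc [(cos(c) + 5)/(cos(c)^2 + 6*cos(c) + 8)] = (cos(c)^2 + 10*cos(c) + 22)*sin(c)/(cos(c)^2 + 6*cos(c) + 8)^2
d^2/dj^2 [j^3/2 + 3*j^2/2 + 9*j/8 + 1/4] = 3*j + 3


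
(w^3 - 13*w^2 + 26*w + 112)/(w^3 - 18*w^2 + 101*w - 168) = (w + 2)/(w - 3)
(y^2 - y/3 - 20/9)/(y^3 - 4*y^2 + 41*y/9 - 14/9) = (9*y^2 - 3*y - 20)/(9*y^3 - 36*y^2 + 41*y - 14)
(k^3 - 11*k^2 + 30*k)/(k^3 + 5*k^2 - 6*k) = (k^2 - 11*k + 30)/(k^2 + 5*k - 6)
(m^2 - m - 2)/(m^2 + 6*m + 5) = (m - 2)/(m + 5)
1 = 1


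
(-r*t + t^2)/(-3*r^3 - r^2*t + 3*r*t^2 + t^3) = t/(3*r^2 + 4*r*t + t^2)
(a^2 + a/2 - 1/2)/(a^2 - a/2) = (a + 1)/a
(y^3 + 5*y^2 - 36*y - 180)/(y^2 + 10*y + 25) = (y^2 - 36)/(y + 5)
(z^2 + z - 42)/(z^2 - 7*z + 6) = (z + 7)/(z - 1)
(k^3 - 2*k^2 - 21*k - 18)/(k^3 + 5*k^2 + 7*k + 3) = (k - 6)/(k + 1)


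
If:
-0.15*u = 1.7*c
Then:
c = -0.0882352941176471*u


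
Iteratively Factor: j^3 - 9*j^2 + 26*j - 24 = (j - 2)*(j^2 - 7*j + 12) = (j - 4)*(j - 2)*(j - 3)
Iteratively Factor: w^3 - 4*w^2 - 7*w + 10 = (w - 1)*(w^2 - 3*w - 10) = (w - 1)*(w + 2)*(w - 5)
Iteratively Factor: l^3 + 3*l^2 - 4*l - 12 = (l + 2)*(l^2 + l - 6) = (l - 2)*(l + 2)*(l + 3)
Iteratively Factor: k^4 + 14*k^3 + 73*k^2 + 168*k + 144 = (k + 4)*(k^3 + 10*k^2 + 33*k + 36) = (k + 3)*(k + 4)*(k^2 + 7*k + 12) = (k + 3)*(k + 4)^2*(k + 3)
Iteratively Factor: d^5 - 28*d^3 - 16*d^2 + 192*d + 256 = (d - 4)*(d^4 + 4*d^3 - 12*d^2 - 64*d - 64) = (d - 4)*(d + 2)*(d^3 + 2*d^2 - 16*d - 32) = (d - 4)*(d + 2)^2*(d^2 - 16) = (d - 4)^2*(d + 2)^2*(d + 4)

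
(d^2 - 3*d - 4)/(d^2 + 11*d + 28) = (d^2 - 3*d - 4)/(d^2 + 11*d + 28)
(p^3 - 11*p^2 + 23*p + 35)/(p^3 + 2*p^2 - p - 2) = (p^2 - 12*p + 35)/(p^2 + p - 2)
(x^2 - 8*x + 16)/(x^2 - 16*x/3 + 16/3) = 3*(x - 4)/(3*x - 4)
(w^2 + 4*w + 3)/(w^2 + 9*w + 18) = (w + 1)/(w + 6)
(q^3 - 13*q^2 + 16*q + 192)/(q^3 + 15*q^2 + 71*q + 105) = (q^2 - 16*q + 64)/(q^2 + 12*q + 35)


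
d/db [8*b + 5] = 8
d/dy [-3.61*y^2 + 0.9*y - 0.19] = 0.9 - 7.22*y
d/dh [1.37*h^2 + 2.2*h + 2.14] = 2.74*h + 2.2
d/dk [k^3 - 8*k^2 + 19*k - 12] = 3*k^2 - 16*k + 19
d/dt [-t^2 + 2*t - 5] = 2 - 2*t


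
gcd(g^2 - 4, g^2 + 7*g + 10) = g + 2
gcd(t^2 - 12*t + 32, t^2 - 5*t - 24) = t - 8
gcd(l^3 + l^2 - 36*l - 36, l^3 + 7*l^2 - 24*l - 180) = l + 6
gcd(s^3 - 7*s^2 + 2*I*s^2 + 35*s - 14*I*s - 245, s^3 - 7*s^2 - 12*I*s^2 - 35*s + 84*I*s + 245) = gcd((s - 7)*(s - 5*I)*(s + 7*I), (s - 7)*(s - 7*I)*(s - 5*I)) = s^2 + s*(-7 - 5*I) + 35*I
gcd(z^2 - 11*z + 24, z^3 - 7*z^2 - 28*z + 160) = z - 8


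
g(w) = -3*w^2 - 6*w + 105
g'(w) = -6*w - 6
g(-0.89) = 107.96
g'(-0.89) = -0.66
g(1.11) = 94.64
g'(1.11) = -12.66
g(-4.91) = 62.14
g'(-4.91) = 23.46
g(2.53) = 70.62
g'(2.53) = -21.18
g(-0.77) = 107.84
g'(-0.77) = -1.38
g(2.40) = 73.32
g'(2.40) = -20.40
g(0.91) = 97.06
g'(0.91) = -11.46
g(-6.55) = 15.59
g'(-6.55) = 33.30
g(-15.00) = -480.00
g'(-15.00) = 84.00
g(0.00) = 105.00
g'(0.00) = -6.00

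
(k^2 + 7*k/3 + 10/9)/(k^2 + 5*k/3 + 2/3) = (k + 5/3)/(k + 1)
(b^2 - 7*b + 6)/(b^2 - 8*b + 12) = (b - 1)/(b - 2)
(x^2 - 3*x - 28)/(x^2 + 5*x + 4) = (x - 7)/(x + 1)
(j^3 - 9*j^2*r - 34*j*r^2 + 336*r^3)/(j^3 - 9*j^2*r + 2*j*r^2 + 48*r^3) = (-j^2 + j*r + 42*r^2)/(-j^2 + j*r + 6*r^2)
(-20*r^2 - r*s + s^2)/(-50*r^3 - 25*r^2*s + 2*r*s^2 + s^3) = (4*r + s)/(10*r^2 + 7*r*s + s^2)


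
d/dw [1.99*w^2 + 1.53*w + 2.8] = 3.98*w + 1.53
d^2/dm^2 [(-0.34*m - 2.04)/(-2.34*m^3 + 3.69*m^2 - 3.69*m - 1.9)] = (11.170224*m^5 + 116.428104*m^4 - 278.445924*m^3 + 254.208888*m^2 - 206.777664*m + 79.391088)/(12.812904*m^9 - 60.614892*m^8 + 156.199914*m^7 - 210.202533*m^6 + 147.880809*m^5 + 25.315983*m^4 - 79.637931*m^3 + 37.64907*m^2 + 39.9627*m + 6.859)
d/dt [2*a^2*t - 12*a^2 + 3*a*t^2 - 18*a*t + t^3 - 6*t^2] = 2*a^2 + 6*a*t - 18*a + 3*t^2 - 12*t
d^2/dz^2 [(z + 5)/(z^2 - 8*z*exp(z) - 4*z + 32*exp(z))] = 2*(4*(z + 5)*(4*z*exp(z) - z - 12*exp(z) + 2)^2 + (z^2 - 8*z*exp(z) - 4*z + 32*exp(z))*(8*z*exp(z) - 2*z - (z + 5)*(-4*z*exp(z) + 8*exp(z) + 1) - 24*exp(z) + 4))/(z^2 - 8*z*exp(z) - 4*z + 32*exp(z))^3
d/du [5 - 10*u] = -10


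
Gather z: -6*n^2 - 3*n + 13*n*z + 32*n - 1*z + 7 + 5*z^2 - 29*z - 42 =-6*n^2 + 29*n + 5*z^2 + z*(13*n - 30) - 35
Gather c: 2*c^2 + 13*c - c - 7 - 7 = 2*c^2 + 12*c - 14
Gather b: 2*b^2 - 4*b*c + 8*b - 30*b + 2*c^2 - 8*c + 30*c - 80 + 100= 2*b^2 + b*(-4*c - 22) + 2*c^2 + 22*c + 20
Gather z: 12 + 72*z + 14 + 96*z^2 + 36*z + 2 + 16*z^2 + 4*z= 112*z^2 + 112*z + 28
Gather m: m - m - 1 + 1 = 0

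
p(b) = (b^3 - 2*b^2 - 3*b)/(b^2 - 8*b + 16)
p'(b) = (8 - 2*b)*(b^3 - 2*b^2 - 3*b)/(b^2 - 8*b + 16)^2 + (3*b^2 - 4*b - 3)/(b^2 - 8*b + 16) = (b^3 - 12*b^2 + 19*b + 12)/(b^3 - 12*b^2 + 48*b - 64)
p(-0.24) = 0.03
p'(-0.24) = -0.09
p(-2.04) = -0.29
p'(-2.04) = 0.39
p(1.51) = -0.91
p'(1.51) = -1.09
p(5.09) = 54.53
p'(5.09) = -54.30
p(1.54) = -0.94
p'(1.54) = -1.11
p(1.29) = -0.69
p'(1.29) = -0.94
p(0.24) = -0.06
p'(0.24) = -0.30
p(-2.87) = -0.67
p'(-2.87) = 0.51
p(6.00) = 31.50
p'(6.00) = -11.25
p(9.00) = 21.60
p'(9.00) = -0.48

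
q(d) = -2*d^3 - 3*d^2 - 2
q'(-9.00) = -432.00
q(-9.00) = 1213.00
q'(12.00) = -936.00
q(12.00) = -3890.00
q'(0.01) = -0.06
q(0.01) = -2.00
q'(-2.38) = -19.71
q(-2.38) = 7.97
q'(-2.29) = -17.72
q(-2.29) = 6.29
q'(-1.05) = -0.32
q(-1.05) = -2.99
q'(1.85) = -31.64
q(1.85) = -24.93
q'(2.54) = -53.95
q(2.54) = -54.13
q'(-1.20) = -1.44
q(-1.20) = -2.86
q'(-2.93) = -33.93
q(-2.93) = 22.55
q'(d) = -6*d^2 - 6*d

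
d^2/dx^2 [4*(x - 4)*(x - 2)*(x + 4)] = 24*x - 16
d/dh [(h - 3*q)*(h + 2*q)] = 2*h - q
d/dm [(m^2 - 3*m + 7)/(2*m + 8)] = (m^2 + 8*m - 19)/(2*(m^2 + 8*m + 16))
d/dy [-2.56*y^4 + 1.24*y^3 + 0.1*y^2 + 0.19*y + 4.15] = -10.24*y^3 + 3.72*y^2 + 0.2*y + 0.19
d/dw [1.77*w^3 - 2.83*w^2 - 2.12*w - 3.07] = 5.31*w^2 - 5.66*w - 2.12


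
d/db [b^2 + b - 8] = 2*b + 1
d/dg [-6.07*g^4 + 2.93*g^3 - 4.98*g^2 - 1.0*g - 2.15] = -24.28*g^3 + 8.79*g^2 - 9.96*g - 1.0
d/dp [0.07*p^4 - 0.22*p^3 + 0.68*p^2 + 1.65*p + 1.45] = 0.28*p^3 - 0.66*p^2 + 1.36*p + 1.65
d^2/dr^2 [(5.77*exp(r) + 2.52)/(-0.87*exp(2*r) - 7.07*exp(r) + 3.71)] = (-4.367313*exp(4*r) + 27.861141*exp(3*r) - 158.243778*exp(2*r) - 309.842533*exp(r) - 145.517701)*exp(r)/(0.658503*exp(6*r) + 16.053849*exp(5*r) + 122.036292*exp(4*r) + 216.474209*exp(3*r) - 520.407636*exp(2*r) + 291.936561*exp(r) - 51.064811)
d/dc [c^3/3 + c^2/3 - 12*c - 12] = c^2 + 2*c/3 - 12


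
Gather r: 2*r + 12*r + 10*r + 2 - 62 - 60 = 24*r - 120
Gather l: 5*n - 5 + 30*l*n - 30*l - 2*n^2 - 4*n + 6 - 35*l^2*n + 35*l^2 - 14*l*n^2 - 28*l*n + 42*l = l^2*(35 - 35*n) + l*(-14*n^2 + 2*n + 12) - 2*n^2 + n + 1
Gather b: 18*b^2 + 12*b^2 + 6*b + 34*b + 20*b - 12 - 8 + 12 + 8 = 30*b^2 + 60*b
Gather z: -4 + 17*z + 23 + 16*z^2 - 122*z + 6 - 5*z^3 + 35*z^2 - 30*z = -5*z^3 + 51*z^2 - 135*z + 25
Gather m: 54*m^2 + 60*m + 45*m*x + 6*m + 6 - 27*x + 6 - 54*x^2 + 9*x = 54*m^2 + m*(45*x + 66) - 54*x^2 - 18*x + 12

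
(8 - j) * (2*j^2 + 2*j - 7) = -2*j^3 + 14*j^2 + 23*j - 56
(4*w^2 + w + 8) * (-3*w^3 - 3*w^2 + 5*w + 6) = -12*w^5 - 15*w^4 - 7*w^3 + 5*w^2 + 46*w + 48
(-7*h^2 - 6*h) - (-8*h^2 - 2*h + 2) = h^2 - 4*h - 2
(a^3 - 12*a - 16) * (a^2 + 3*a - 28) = a^5 + 3*a^4 - 40*a^3 - 52*a^2 + 288*a + 448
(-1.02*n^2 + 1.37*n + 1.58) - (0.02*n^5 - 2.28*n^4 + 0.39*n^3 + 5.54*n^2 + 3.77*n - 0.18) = -0.02*n^5 + 2.28*n^4 - 0.39*n^3 - 6.56*n^2 - 2.4*n + 1.76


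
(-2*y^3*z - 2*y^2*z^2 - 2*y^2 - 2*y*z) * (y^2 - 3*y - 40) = -2*y^5*z - 2*y^4*z^2 + 6*y^4*z - 2*y^4 + 6*y^3*z^2 + 78*y^3*z + 6*y^3 + 80*y^2*z^2 + 6*y^2*z + 80*y^2 + 80*y*z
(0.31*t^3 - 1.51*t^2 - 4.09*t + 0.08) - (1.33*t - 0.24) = 0.31*t^3 - 1.51*t^2 - 5.42*t + 0.32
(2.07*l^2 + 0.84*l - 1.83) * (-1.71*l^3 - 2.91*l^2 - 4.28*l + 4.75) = -3.5397*l^5 - 7.4601*l^4 - 8.1747*l^3 + 11.5626*l^2 + 11.8224*l - 8.6925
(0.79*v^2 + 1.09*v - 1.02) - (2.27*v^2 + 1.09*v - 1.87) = 0.85 - 1.48*v^2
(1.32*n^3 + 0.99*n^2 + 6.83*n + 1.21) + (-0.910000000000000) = 1.32*n^3 + 0.99*n^2 + 6.83*n + 0.3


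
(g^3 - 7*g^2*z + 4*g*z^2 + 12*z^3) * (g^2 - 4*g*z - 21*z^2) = g^5 - 11*g^4*z + 11*g^3*z^2 + 143*g^2*z^3 - 132*g*z^4 - 252*z^5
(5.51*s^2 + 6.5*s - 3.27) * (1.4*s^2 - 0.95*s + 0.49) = 7.714*s^4 + 3.8655*s^3 - 8.0531*s^2 + 6.2915*s - 1.6023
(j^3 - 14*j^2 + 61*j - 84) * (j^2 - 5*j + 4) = j^5 - 19*j^4 + 135*j^3 - 445*j^2 + 664*j - 336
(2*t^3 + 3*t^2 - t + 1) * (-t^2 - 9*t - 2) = -2*t^5 - 21*t^4 - 30*t^3 + 2*t^2 - 7*t - 2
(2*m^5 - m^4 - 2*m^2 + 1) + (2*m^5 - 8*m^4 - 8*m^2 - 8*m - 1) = 4*m^5 - 9*m^4 - 10*m^2 - 8*m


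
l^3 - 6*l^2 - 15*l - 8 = (l - 8)*(l + 1)^2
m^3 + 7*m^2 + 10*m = m*(m + 2)*(m + 5)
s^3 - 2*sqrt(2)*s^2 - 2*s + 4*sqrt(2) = (s - 2*sqrt(2))*(s - sqrt(2))*(s + sqrt(2))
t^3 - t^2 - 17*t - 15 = (t - 5)*(t + 1)*(t + 3)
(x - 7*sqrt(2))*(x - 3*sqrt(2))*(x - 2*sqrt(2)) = x^3 - 12*sqrt(2)*x^2 + 82*x - 84*sqrt(2)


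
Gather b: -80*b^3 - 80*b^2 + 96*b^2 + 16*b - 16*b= -80*b^3 + 16*b^2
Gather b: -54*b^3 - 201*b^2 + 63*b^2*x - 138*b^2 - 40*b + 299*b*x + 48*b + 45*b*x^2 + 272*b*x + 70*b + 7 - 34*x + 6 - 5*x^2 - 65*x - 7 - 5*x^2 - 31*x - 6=-54*b^3 + b^2*(63*x - 339) + b*(45*x^2 + 571*x + 78) - 10*x^2 - 130*x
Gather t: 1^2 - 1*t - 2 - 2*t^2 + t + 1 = -2*t^2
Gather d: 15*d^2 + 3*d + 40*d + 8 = 15*d^2 + 43*d + 8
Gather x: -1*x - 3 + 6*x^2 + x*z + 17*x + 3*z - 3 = 6*x^2 + x*(z + 16) + 3*z - 6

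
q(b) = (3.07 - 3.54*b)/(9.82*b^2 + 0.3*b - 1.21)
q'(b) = (3.07 - 3.54*b)*(-19.64*b - 0.3)/(9.82*b^2 + 0.3*b - 1.21)^2 - 3.54/(9.82*b^2 + 0.3*b - 1.21) = (34.7628*b^2 - 60.2948*b + 3.3624)/(96.4324*b^4 + 5.892*b^3 - 23.6744*b^2 - 0.726*b + 1.4641)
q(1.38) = -0.10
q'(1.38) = -0.04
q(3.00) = -0.09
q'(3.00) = 0.02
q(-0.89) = 0.99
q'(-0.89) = 2.13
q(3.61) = -0.08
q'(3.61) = 0.01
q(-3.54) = 0.13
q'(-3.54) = 0.04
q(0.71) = 0.14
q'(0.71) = -1.40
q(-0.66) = 1.88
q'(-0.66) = 7.08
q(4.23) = -0.07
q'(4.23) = 0.01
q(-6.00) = 0.07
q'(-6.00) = 0.01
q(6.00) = -0.05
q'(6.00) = 0.01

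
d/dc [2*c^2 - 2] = 4*c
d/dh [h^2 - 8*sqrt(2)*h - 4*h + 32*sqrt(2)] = 2*h - 8*sqrt(2) - 4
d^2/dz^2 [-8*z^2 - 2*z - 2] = -16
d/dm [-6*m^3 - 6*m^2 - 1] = 6*m*(-3*m - 2)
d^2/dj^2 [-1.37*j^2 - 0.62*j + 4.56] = -2.74000000000000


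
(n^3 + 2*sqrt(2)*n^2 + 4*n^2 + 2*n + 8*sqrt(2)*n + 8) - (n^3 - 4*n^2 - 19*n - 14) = 2*sqrt(2)*n^2 + 8*n^2 + 8*sqrt(2)*n + 21*n + 22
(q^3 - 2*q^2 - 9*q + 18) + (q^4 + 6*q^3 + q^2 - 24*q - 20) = q^4 + 7*q^3 - q^2 - 33*q - 2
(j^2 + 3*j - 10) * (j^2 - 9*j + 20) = j^4 - 6*j^3 - 17*j^2 + 150*j - 200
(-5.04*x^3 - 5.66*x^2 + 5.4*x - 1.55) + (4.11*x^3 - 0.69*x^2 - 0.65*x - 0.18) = -0.93*x^3 - 6.35*x^2 + 4.75*x - 1.73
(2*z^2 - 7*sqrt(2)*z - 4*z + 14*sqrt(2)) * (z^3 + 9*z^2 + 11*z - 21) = 2*z^5 - 7*sqrt(2)*z^4 + 14*z^4 - 49*sqrt(2)*z^3 - 14*z^3 - 86*z^2 + 49*sqrt(2)*z^2 + 84*z + 301*sqrt(2)*z - 294*sqrt(2)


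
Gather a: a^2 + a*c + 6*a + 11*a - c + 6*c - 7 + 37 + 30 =a^2 + a*(c + 17) + 5*c + 60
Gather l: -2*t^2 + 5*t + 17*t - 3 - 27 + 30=-2*t^2 + 22*t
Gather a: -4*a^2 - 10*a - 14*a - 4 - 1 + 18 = -4*a^2 - 24*a + 13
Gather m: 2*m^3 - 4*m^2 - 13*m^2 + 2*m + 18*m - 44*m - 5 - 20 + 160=2*m^3 - 17*m^2 - 24*m + 135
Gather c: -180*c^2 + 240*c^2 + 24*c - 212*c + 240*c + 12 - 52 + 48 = 60*c^2 + 52*c + 8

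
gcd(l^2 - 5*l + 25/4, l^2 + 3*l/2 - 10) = l - 5/2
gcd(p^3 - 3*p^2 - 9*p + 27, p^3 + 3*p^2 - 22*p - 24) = 1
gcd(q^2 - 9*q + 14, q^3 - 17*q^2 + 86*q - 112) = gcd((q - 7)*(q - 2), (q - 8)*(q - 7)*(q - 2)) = q^2 - 9*q + 14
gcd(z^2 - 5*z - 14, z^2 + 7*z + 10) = z + 2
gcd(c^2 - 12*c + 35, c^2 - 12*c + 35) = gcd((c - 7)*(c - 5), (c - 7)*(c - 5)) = c^2 - 12*c + 35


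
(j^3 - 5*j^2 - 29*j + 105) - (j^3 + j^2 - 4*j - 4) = -6*j^2 - 25*j + 109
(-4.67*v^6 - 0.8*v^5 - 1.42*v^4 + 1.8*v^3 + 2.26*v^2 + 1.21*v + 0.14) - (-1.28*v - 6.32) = -4.67*v^6 - 0.8*v^5 - 1.42*v^4 + 1.8*v^3 + 2.26*v^2 + 2.49*v + 6.46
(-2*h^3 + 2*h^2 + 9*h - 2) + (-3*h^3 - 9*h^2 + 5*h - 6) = -5*h^3 - 7*h^2 + 14*h - 8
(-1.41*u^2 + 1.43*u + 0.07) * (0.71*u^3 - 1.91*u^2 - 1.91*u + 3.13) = -1.0011*u^5 + 3.7084*u^4 + 0.0115000000000003*u^3 - 7.2783*u^2 + 4.3422*u + 0.2191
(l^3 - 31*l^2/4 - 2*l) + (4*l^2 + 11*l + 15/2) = l^3 - 15*l^2/4 + 9*l + 15/2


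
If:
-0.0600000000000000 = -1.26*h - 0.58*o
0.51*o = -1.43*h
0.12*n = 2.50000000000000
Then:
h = -0.16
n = 20.83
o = 0.46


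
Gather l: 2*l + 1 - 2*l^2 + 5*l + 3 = -2*l^2 + 7*l + 4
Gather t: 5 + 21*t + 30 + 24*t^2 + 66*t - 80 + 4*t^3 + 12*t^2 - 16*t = 4*t^3 + 36*t^2 + 71*t - 45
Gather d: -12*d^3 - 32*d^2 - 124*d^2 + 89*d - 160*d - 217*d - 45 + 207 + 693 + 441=-12*d^3 - 156*d^2 - 288*d + 1296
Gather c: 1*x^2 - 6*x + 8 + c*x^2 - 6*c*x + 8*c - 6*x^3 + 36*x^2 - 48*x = c*(x^2 - 6*x + 8) - 6*x^3 + 37*x^2 - 54*x + 8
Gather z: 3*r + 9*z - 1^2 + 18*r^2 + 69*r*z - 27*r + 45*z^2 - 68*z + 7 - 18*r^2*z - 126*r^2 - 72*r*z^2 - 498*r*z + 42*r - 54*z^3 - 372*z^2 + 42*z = -108*r^2 + 18*r - 54*z^3 + z^2*(-72*r - 327) + z*(-18*r^2 - 429*r - 17) + 6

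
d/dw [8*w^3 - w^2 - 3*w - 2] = 24*w^2 - 2*w - 3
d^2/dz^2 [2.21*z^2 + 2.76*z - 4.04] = 4.42000000000000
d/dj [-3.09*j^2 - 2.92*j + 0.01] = -6.18*j - 2.92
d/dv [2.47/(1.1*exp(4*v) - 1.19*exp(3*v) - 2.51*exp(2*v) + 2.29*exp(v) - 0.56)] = (-10.868*exp(3*v) + 8.8179*exp(2*v) + 12.3994*exp(v) - 5.6563)*exp(v)/(-1.1*exp(4*v) + 1.19*exp(3*v) + 2.51*exp(2*v) - 2.29*exp(v) + 0.56)^2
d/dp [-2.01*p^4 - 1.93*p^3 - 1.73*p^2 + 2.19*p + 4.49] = -8.04*p^3 - 5.79*p^2 - 3.46*p + 2.19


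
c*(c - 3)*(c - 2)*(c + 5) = c^4 - 19*c^2 + 30*c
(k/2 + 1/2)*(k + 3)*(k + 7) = k^3/2 + 11*k^2/2 + 31*k/2 + 21/2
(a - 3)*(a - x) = a^2 - a*x - 3*a + 3*x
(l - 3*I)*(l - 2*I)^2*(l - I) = l^4 - 8*I*l^3 - 23*l^2 + 28*I*l + 12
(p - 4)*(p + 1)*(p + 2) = p^3 - p^2 - 10*p - 8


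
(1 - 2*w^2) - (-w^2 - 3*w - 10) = -w^2 + 3*w + 11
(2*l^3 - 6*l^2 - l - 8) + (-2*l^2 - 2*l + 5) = 2*l^3 - 8*l^2 - 3*l - 3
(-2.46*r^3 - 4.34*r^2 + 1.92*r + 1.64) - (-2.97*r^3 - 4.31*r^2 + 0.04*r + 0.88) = 0.51*r^3 - 0.0300000000000002*r^2 + 1.88*r + 0.76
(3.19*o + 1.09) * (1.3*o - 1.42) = 4.147*o^2 - 3.1128*o - 1.5478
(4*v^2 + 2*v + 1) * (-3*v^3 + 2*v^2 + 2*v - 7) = -12*v^5 + 2*v^4 + 9*v^3 - 22*v^2 - 12*v - 7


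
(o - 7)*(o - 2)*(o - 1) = o^3 - 10*o^2 + 23*o - 14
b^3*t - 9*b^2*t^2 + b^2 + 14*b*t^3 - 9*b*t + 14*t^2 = (b - 7*t)*(b - 2*t)*(b*t + 1)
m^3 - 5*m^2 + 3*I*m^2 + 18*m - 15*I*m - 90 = (m - 5)*(m - 3*I)*(m + 6*I)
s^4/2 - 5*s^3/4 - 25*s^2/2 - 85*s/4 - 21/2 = (s/2 + 1)*(s - 7)*(s + 1)*(s + 3/2)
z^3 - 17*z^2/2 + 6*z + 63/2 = (z - 7)*(z - 3)*(z + 3/2)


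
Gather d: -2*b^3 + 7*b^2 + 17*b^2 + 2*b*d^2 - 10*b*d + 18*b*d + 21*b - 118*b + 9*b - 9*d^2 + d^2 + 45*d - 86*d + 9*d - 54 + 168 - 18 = -2*b^3 + 24*b^2 - 88*b + d^2*(2*b - 8) + d*(8*b - 32) + 96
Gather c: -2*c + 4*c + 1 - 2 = 2*c - 1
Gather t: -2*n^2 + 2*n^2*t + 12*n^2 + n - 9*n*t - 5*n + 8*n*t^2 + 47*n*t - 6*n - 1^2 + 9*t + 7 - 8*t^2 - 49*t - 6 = 10*n^2 - 10*n + t^2*(8*n - 8) + t*(2*n^2 + 38*n - 40)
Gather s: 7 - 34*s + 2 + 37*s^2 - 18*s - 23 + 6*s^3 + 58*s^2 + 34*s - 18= 6*s^3 + 95*s^2 - 18*s - 32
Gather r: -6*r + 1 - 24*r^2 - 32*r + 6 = -24*r^2 - 38*r + 7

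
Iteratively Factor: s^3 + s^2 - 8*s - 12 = (s + 2)*(s^2 - s - 6) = (s + 2)^2*(s - 3)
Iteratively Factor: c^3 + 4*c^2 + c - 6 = (c + 2)*(c^2 + 2*c - 3) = (c + 2)*(c + 3)*(c - 1)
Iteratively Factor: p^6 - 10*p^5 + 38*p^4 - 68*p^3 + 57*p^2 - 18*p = (p - 1)*(p^5 - 9*p^4 + 29*p^3 - 39*p^2 + 18*p) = (p - 1)^2*(p^4 - 8*p^3 + 21*p^2 - 18*p) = (p - 2)*(p - 1)^2*(p^3 - 6*p^2 + 9*p) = (p - 3)*(p - 2)*(p - 1)^2*(p^2 - 3*p) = (p - 3)^2*(p - 2)*(p - 1)^2*(p)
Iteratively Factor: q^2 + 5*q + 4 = (q + 4)*(q + 1)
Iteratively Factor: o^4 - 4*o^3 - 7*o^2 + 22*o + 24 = (o - 4)*(o^3 - 7*o - 6) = (o - 4)*(o - 3)*(o^2 + 3*o + 2) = (o - 4)*(o - 3)*(o + 1)*(o + 2)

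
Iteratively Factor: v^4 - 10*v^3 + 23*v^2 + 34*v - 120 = (v - 4)*(v^3 - 6*v^2 - v + 30) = (v - 5)*(v - 4)*(v^2 - v - 6) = (v - 5)*(v - 4)*(v - 3)*(v + 2)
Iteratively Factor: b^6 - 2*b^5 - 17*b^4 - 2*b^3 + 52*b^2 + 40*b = (b)*(b^5 - 2*b^4 - 17*b^3 - 2*b^2 + 52*b + 40) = b*(b + 1)*(b^4 - 3*b^3 - 14*b^2 + 12*b + 40) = b*(b - 5)*(b + 1)*(b^3 + 2*b^2 - 4*b - 8) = b*(b - 5)*(b + 1)*(b + 2)*(b^2 - 4) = b*(b - 5)*(b - 2)*(b + 1)*(b + 2)*(b + 2)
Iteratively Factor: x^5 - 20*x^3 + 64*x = (x + 4)*(x^4 - 4*x^3 - 4*x^2 + 16*x) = (x + 2)*(x + 4)*(x^3 - 6*x^2 + 8*x) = (x - 4)*(x + 2)*(x + 4)*(x^2 - 2*x) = (x - 4)*(x - 2)*(x + 2)*(x + 4)*(x)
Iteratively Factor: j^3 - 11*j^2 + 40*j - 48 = (j - 4)*(j^2 - 7*j + 12) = (j - 4)*(j - 3)*(j - 4)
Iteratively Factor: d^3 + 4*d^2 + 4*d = (d + 2)*(d^2 + 2*d) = (d + 2)^2*(d)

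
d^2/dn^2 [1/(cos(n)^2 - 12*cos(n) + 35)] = (-4*sin(n)^4 + 6*sin(n)^2 - 465*cos(n) + 9*cos(3*n) + 216)/((cos(n) - 7)^3*(cos(n) - 5)^3)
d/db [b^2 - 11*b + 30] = 2*b - 11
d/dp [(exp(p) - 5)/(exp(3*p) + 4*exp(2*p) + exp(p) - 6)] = (-(exp(p) - 5)*(3*exp(2*p) + 8*exp(p) + 1) + exp(3*p) + 4*exp(2*p) + exp(p) - 6)*exp(p)/(exp(3*p) + 4*exp(2*p) + exp(p) - 6)^2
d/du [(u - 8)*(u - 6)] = 2*u - 14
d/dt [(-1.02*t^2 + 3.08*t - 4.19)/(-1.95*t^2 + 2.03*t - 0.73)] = (3.9354*t^2 - 14.8518*t + 6.2573)/(3.8025*t^4 - 7.917*t^3 + 6.9679*t^2 - 2.9638*t + 0.5329)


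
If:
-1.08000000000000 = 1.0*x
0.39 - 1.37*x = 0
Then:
No Solution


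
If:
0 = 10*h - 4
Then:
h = 2/5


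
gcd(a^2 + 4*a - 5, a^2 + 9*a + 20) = a + 5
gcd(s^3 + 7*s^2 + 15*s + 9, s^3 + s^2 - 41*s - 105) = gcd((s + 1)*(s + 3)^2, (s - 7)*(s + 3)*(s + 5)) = s + 3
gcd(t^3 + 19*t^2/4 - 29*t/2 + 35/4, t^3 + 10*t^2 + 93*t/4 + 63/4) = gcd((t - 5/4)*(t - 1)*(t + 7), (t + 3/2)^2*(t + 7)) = t + 7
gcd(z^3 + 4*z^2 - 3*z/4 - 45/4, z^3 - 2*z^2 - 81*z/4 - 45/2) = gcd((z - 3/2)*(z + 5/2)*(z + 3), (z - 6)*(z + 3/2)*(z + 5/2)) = z + 5/2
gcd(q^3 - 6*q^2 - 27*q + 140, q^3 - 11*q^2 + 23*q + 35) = q - 7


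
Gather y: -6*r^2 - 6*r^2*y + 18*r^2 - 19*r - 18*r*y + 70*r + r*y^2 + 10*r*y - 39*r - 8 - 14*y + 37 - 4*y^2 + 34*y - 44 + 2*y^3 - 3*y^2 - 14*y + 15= 12*r^2 + 12*r + 2*y^3 + y^2*(r - 7) + y*(-6*r^2 - 8*r + 6)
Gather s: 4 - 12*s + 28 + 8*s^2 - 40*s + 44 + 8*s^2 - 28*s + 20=16*s^2 - 80*s + 96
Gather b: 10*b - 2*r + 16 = 10*b - 2*r + 16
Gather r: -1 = -1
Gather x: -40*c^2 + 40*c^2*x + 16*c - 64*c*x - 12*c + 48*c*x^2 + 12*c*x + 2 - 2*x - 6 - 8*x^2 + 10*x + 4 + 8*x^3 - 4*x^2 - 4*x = -40*c^2 + 4*c + 8*x^3 + x^2*(48*c - 12) + x*(40*c^2 - 52*c + 4)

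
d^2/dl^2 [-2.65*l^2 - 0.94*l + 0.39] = -5.30000000000000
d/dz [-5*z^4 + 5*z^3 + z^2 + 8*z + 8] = -20*z^3 + 15*z^2 + 2*z + 8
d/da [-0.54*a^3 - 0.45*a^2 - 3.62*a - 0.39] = -1.62*a^2 - 0.9*a - 3.62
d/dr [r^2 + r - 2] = 2*r + 1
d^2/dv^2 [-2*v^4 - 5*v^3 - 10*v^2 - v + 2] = -24*v^2 - 30*v - 20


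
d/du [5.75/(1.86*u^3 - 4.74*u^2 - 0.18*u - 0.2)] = (-32.085*u^2 + 54.51*u + 1.035)/(-1.86*u^3 + 4.74*u^2 + 0.18*u + 0.2)^2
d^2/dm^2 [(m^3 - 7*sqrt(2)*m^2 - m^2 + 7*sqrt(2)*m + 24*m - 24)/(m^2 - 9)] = 2*(7*sqrt(2)*m^3 + 33*m^3 - 189*sqrt(2)*m^2 - 99*m^2 + 189*sqrt(2)*m + 891*m - 567*sqrt(2) - 297)/(m^6 - 27*m^4 + 243*m^2 - 729)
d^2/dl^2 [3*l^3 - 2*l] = 18*l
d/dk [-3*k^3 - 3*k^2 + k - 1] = -9*k^2 - 6*k + 1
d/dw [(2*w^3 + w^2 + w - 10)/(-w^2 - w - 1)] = (-2*w^4 - 4*w^3 - 6*w^2 - 22*w - 11)/(w^4 + 2*w^3 + 3*w^2 + 2*w + 1)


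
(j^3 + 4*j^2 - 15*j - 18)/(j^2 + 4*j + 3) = (j^2 + 3*j - 18)/(j + 3)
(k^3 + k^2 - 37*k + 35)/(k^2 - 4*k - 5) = (k^2 + 6*k - 7)/(k + 1)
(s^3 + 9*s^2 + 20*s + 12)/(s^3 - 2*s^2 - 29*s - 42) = (s^2 + 7*s + 6)/(s^2 - 4*s - 21)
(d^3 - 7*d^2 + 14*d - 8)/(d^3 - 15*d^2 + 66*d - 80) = (d^2 - 5*d + 4)/(d^2 - 13*d + 40)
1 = 1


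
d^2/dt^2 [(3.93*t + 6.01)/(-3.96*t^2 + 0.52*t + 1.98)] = ((3.93*t + 6.01)*(7.92*t - 0.52)*(15.84*t - 1.04) + (93.3768*t + 43.512)*(-3.96*t^2 + 0.52*t + 1.98))/(-3.96*t^2 + 0.52*t + 1.98)^3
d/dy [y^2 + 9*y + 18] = 2*y + 9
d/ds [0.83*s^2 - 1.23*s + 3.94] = 1.66*s - 1.23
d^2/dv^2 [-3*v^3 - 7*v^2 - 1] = -18*v - 14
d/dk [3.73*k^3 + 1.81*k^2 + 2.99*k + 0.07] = 11.19*k^2 + 3.62*k + 2.99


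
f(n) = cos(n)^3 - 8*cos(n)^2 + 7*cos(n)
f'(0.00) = 0.00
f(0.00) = 0.00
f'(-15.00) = 13.58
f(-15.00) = -10.37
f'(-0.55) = -2.33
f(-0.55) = 0.77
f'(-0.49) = -2.25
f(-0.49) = 0.64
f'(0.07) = 0.42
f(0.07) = 0.01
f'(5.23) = -0.16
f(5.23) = 1.63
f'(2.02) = -13.07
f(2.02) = -4.63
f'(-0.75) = -2.11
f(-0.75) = 1.23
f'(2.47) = -13.29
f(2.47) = -10.86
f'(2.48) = -13.20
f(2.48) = -10.99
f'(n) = -3*sin(n)*cos(n)^2 + 16*sin(n)*cos(n) - 7*sin(n)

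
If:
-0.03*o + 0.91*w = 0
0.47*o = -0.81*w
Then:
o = 0.00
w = 0.00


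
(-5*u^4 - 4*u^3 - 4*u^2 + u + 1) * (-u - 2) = 5*u^5 + 14*u^4 + 12*u^3 + 7*u^2 - 3*u - 2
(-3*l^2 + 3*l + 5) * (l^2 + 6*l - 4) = -3*l^4 - 15*l^3 + 35*l^2 + 18*l - 20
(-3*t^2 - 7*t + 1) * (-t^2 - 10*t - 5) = 3*t^4 + 37*t^3 + 84*t^2 + 25*t - 5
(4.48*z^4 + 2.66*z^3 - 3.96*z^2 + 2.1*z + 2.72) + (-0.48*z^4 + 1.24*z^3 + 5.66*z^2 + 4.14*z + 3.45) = 4.0*z^4 + 3.9*z^3 + 1.7*z^2 + 6.24*z + 6.17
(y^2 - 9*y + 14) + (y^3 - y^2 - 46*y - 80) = y^3 - 55*y - 66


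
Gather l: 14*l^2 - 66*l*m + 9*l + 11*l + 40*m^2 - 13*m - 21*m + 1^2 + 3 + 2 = 14*l^2 + l*(20 - 66*m) + 40*m^2 - 34*m + 6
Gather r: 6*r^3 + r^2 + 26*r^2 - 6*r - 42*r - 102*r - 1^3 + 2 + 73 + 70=6*r^3 + 27*r^2 - 150*r + 144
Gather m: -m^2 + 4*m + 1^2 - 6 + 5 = -m^2 + 4*m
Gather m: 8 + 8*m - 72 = 8*m - 64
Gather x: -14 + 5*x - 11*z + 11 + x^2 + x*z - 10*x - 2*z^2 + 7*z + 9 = x^2 + x*(z - 5) - 2*z^2 - 4*z + 6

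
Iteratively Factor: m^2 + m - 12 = (m + 4)*(m - 3)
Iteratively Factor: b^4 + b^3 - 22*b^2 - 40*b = (b - 5)*(b^3 + 6*b^2 + 8*b) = (b - 5)*(b + 2)*(b^2 + 4*b) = (b - 5)*(b + 2)*(b + 4)*(b)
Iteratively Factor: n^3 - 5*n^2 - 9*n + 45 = (n + 3)*(n^2 - 8*n + 15) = (n - 3)*(n + 3)*(n - 5)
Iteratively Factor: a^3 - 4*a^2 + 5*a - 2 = (a - 1)*(a^2 - 3*a + 2) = (a - 1)^2*(a - 2)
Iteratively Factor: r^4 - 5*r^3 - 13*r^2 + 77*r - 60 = (r - 1)*(r^3 - 4*r^2 - 17*r + 60) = (r - 5)*(r - 1)*(r^2 + r - 12) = (r - 5)*(r - 3)*(r - 1)*(r + 4)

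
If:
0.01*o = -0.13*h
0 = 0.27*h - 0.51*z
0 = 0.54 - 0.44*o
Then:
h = -0.09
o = 1.23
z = -0.05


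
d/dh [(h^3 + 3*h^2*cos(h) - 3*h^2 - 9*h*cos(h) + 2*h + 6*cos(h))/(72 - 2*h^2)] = (3*h^4*sin(h) - h^4 - 9*h^3*sin(h) - 102*h^2*sin(h) - 9*h^2*cos(h) + 110*h^2 + 324*h*sin(h) + 228*h*cos(h) - 216*h - 216*sin(h) - 324*cos(h) + 72)/(2*(h^4 - 72*h^2 + 1296))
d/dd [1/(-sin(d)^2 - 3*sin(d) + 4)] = (2*sin(d) + 3)*cos(d)/(sin(d)^2 + 3*sin(d) - 4)^2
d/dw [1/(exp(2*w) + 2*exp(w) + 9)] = -2*(exp(w) + 1)*exp(w)/(exp(2*w) + 2*exp(w) + 9)^2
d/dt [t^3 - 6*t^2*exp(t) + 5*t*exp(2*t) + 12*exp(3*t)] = -6*t^2*exp(t) + 3*t^2 + 10*t*exp(2*t) - 12*t*exp(t) + 36*exp(3*t) + 5*exp(2*t)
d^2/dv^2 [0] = 0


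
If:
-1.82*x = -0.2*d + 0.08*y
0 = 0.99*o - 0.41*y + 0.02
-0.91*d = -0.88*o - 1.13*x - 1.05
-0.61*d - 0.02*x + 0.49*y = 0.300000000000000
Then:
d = 3.11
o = 1.84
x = 0.14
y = 4.49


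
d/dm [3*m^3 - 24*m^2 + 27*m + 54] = 9*m^2 - 48*m + 27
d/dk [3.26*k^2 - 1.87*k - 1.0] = 6.52*k - 1.87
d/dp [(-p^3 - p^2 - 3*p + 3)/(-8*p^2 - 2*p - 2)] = (2*p^4 + p^3 - 4*p^2 + 13*p + 3)/(16*p^4 + 8*p^3 + 9*p^2 + 2*p + 1)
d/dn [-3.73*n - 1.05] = -3.73000000000000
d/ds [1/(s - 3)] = -1/(s - 3)^2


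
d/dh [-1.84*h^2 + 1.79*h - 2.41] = 1.79 - 3.68*h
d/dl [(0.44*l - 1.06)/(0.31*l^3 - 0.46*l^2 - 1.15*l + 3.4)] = (-0.2728*l^3 + 1.1882*l^2 - 0.9752*l + 0.277)/(0.0961*l^6 - 0.2852*l^5 - 0.5014*l^4 + 3.166*l^3 - 1.8055*l^2 - 7.82*l + 11.56)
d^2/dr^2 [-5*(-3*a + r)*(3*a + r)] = -10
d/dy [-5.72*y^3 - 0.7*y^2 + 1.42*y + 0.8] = -17.16*y^2 - 1.4*y + 1.42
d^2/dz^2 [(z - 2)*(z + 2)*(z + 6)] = 6*z + 12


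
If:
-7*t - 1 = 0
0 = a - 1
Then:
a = 1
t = -1/7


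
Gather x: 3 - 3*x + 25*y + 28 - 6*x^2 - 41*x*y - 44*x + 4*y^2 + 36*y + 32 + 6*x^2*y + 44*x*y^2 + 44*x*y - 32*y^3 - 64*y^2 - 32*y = x^2*(6*y - 6) + x*(44*y^2 + 3*y - 47) - 32*y^3 - 60*y^2 + 29*y + 63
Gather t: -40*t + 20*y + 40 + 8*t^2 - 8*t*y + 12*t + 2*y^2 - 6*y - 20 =8*t^2 + t*(-8*y - 28) + 2*y^2 + 14*y + 20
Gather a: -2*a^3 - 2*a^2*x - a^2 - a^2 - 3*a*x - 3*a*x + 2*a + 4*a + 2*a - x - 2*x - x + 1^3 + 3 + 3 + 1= -2*a^3 + a^2*(-2*x - 2) + a*(8 - 6*x) - 4*x + 8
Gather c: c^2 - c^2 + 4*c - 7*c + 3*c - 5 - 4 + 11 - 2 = 0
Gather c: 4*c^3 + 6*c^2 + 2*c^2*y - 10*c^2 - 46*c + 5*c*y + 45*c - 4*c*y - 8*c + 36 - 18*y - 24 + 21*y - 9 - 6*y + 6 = 4*c^3 + c^2*(2*y - 4) + c*(y - 9) - 3*y + 9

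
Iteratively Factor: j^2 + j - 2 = (j - 1)*(j + 2)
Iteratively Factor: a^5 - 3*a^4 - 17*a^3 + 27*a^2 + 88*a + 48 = (a - 4)*(a^4 + a^3 - 13*a^2 - 25*a - 12) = (a - 4)^2*(a^3 + 5*a^2 + 7*a + 3) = (a - 4)^2*(a + 1)*(a^2 + 4*a + 3) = (a - 4)^2*(a + 1)*(a + 3)*(a + 1)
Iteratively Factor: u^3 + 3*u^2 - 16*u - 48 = (u + 3)*(u^2 - 16) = (u - 4)*(u + 3)*(u + 4)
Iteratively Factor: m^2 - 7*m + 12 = (m - 3)*(m - 4)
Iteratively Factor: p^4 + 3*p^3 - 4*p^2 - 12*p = (p)*(p^3 + 3*p^2 - 4*p - 12) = p*(p + 3)*(p^2 - 4) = p*(p - 2)*(p + 3)*(p + 2)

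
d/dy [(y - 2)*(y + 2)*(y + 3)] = 3*y^2 + 6*y - 4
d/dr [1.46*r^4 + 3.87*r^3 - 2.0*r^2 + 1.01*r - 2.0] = 5.84*r^3 + 11.61*r^2 - 4.0*r + 1.01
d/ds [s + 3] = 1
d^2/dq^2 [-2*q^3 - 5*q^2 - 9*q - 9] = -12*q - 10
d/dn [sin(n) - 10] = cos(n)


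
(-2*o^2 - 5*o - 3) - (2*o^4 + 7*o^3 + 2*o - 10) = -2*o^4 - 7*o^3 - 2*o^2 - 7*o + 7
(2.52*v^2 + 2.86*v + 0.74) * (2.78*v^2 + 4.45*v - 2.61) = 7.0056*v^4 + 19.1648*v^3 + 8.207*v^2 - 4.1716*v - 1.9314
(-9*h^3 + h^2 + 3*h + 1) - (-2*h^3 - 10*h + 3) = -7*h^3 + h^2 + 13*h - 2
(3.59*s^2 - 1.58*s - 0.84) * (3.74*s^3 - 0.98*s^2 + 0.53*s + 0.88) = 13.4266*s^5 - 9.4274*s^4 + 0.3095*s^3 + 3.145*s^2 - 1.8356*s - 0.7392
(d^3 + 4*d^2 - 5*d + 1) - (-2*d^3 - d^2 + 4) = 3*d^3 + 5*d^2 - 5*d - 3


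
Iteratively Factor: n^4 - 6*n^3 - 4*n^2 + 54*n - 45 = (n - 3)*(n^3 - 3*n^2 - 13*n + 15) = (n - 3)*(n + 3)*(n^2 - 6*n + 5) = (n - 5)*(n - 3)*(n + 3)*(n - 1)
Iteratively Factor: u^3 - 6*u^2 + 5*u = (u - 5)*(u^2 - u) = (u - 5)*(u - 1)*(u)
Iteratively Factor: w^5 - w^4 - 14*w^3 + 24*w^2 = (w + 4)*(w^4 - 5*w^3 + 6*w^2) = w*(w + 4)*(w^3 - 5*w^2 + 6*w) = w^2*(w + 4)*(w^2 - 5*w + 6) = w^2*(w - 2)*(w + 4)*(w - 3)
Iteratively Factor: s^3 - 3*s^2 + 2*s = (s - 1)*(s^2 - 2*s) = (s - 2)*(s - 1)*(s)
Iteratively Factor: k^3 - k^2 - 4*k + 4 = (k - 2)*(k^2 + k - 2) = (k - 2)*(k - 1)*(k + 2)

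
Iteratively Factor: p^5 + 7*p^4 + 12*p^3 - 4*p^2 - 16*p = (p + 4)*(p^4 + 3*p^3 - 4*p) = (p - 1)*(p + 4)*(p^3 + 4*p^2 + 4*p) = (p - 1)*(p + 2)*(p + 4)*(p^2 + 2*p) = (p - 1)*(p + 2)^2*(p + 4)*(p)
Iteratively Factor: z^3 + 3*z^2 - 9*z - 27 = (z - 3)*(z^2 + 6*z + 9) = (z - 3)*(z + 3)*(z + 3)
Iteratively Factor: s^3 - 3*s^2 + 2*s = (s - 2)*(s^2 - s) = s*(s - 2)*(s - 1)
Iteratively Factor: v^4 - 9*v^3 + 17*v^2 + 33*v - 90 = (v - 3)*(v^3 - 6*v^2 - v + 30) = (v - 3)^2*(v^2 - 3*v - 10) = (v - 5)*(v - 3)^2*(v + 2)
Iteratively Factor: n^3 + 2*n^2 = (n + 2)*(n^2) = n*(n + 2)*(n)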